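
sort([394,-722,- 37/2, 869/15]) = [  -  722,-37/2, 869/15, 394]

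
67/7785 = 67/7785  =  0.01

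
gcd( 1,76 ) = 1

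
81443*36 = 2931948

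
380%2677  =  380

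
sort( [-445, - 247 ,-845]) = [ - 845, - 445, -247]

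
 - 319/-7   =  319/7 = 45.57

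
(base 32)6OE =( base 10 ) 6926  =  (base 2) 1101100001110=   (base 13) 31CA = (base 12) 4012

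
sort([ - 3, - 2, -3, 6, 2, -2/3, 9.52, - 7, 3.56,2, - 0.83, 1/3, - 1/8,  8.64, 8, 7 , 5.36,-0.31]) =[ -7, - 3, - 3, - 2, - 0.83,-2/3, - 0.31, - 1/8,1/3, 2,2,3.56,5.36,6,7, 8,8.64,9.52]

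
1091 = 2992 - 1901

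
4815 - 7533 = -2718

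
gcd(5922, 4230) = 846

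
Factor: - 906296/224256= - 113287/28032  =  - 2^( - 7) * 3^( - 1 )*73^( - 1 ) * 113287^1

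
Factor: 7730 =2^1*5^1*773^1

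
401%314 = 87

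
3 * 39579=118737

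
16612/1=16612 = 16612.00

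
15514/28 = 7757/14 = 554.07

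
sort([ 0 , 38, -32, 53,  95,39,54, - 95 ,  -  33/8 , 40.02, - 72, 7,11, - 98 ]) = [ - 98,-95, - 72 , - 32, - 33/8,0, 7, 11,38, 39, 40.02,53, 54,  95]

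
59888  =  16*3743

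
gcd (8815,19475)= 205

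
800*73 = 58400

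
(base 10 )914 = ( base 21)21b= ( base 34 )qu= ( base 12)642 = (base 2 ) 1110010010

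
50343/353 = 50343/353 = 142.61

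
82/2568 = 41/1284 = 0.03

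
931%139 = 97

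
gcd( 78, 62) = 2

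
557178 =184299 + 372879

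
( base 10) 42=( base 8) 52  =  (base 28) 1E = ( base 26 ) 1G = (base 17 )28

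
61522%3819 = 418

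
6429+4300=10729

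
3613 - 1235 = 2378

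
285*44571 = 12702735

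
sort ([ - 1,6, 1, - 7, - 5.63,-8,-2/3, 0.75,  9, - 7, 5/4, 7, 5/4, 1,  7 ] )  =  [ - 8 , - 7, - 7, -5.63, - 1 , - 2/3,0.75 , 1, 1,  5/4 , 5/4, 6, 7, 7, 9]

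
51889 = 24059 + 27830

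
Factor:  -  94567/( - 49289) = 11^1*23^( - 1) * 2143^ ( - 1) * 8597^1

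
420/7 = 60 = 60.00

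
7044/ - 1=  - 7044/1 = -7044.00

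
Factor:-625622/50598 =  - 3^( - 3) * 103^1*937^( - 1)*3037^1 = -312811/25299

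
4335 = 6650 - 2315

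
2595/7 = 2595/7 = 370.71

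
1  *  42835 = 42835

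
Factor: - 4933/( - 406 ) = 2^(-1 )*7^(-1)*29^( - 1 ) * 4933^1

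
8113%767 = 443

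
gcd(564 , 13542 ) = 6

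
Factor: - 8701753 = - 19^1*457987^1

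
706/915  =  706/915 = 0.77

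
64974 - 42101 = 22873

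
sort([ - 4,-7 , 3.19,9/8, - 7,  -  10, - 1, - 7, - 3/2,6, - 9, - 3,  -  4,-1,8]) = [ - 10, - 9, - 7, - 7 ,  -  7, - 4, - 4, - 3, - 3/2, - 1, - 1,9/8,3.19,6, 8 ]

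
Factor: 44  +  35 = 79^1=79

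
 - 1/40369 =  - 1/40369 = - 0.00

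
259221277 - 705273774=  - 446052497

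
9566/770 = 12 + 163/385  =  12.42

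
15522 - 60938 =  - 45416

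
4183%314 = 101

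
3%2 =1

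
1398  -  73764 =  - 72366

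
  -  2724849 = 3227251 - 5952100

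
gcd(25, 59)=1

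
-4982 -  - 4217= - 765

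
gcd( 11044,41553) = 1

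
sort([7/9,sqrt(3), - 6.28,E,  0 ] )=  [ - 6.28,0,7/9, sqrt(3),E] 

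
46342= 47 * 986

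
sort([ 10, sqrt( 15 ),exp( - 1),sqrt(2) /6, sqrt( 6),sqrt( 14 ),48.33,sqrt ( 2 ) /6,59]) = [ sqrt( 2 )/6 , sqrt(2)/6,exp( - 1 ),  sqrt(6 ), sqrt( 14 ),  sqrt(15 ), 10,48.33, 59]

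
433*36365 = 15746045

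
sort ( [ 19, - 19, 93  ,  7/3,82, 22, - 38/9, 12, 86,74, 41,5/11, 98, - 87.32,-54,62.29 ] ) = [- 87.32, - 54,-19 ,-38/9, 5/11, 7/3, 12 , 19,22,41, 62.29, 74,82,86,93, 98] 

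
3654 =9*406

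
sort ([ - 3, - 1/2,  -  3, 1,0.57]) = [ - 3,-3, - 1/2,0.57,1]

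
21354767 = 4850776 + 16503991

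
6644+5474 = 12118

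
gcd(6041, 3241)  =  7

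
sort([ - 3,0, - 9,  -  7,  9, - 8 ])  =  [ - 9, -8, - 7,- 3, 0,9] 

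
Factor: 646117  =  97^1 * 6661^1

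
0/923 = 0 = 0.00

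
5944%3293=2651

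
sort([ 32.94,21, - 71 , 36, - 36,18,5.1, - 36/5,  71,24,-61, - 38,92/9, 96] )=[ - 71, - 61, - 38, - 36, - 36/5, 5.1, 92/9, 18,21,24,32.94,36,71,96]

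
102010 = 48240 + 53770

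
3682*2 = 7364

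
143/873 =143/873 = 0.16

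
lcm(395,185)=14615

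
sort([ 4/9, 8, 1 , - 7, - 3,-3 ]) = [ - 7, - 3,-3, 4/9,1, 8] 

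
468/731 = 468/731  =  0.64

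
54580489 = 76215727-21635238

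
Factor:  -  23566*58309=-2^1 * 11783^1*58309^1 = - 1374109894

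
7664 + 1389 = 9053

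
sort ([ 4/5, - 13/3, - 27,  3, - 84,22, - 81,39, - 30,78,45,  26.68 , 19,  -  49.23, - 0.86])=[ - 84, - 81, - 49.23, - 30, - 27, - 13/3, - 0.86, 4/5, 3,19 , 22,  26.68,39,45, 78 ]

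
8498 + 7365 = 15863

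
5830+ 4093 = 9923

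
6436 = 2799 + 3637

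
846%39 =27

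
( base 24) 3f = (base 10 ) 87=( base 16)57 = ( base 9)106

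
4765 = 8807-4042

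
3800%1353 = 1094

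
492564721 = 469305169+23259552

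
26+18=44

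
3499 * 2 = 6998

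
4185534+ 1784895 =5970429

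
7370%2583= 2204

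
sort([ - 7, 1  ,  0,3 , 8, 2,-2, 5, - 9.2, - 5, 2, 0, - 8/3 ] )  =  [ - 9.2, - 7, - 5, - 8/3, - 2,0, 0,1,2,2,3,5,8]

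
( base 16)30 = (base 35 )1D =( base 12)40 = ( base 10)48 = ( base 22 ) 24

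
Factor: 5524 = 2^2* 1381^1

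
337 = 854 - 517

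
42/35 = 6/5=1.20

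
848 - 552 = 296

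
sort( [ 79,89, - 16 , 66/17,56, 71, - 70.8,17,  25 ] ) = [ - 70.8, - 16, 66/17 , 17,  25,  56,71, 79, 89]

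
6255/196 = 31 + 179/196 = 31.91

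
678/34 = 339/17 = 19.94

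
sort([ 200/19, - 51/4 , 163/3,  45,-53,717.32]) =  [ - 53,-51/4,200/19, 45,163/3, 717.32] 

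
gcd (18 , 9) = 9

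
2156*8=17248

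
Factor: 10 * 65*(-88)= -57200 = - 2^4 * 5^2 * 11^1*13^1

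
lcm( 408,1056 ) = 17952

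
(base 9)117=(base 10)97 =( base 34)2T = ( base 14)6D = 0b1100001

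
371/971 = 371/971 = 0.38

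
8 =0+8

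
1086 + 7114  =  8200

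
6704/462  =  14  +  118/231  =  14.51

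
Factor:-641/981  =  -3^( - 2)*109^(- 1)*641^1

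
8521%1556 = 741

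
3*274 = 822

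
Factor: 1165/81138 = 2^( - 1 )*3^( -1)*5^1*233^1 * 13523^ ( - 1)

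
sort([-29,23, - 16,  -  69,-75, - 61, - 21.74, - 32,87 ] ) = [ - 75 ,-69,-61, - 32, - 29,-21.74,  -  16,23,87 ]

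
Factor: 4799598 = 2^1*3^1*239^1*3347^1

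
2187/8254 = 2187/8254 = 0.26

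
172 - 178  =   - 6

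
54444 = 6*9074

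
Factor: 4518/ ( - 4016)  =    -  9/8 = - 2^(  -  3)*3^2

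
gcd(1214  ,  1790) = 2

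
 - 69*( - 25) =1725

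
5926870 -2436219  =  3490651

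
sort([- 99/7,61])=[-99/7, 61 ] 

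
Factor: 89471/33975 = 3^( - 2) *5^(  -  2 )*17^1*19^1*151^(-1 )*277^1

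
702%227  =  21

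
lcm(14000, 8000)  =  56000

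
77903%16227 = 12995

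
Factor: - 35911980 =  - 2^2*3^2*5^1*13^1*103^1*149^1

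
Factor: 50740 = 2^2*5^1*43^1  *  59^1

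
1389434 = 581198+808236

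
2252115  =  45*50047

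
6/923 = 6/923 = 0.01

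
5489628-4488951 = 1000677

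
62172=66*942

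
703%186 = 145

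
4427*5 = 22135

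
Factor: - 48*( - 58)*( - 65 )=  -  180960= - 2^5*3^1 * 5^1 * 13^1*29^1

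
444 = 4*111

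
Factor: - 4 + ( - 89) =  - 3^1*31^1 = -  93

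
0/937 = 0 =0.00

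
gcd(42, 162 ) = 6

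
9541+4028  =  13569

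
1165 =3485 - 2320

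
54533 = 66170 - 11637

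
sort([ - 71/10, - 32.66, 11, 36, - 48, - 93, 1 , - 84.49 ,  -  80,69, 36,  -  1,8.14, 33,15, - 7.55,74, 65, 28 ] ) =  [ - 93, -84.49,-80,  -  48, - 32.66, - 7.55,  -  71/10,-1, 1, 8.14, 11,15, 28, 33 , 36,  36, 65, 69, 74 ] 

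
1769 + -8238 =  - 6469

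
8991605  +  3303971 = 12295576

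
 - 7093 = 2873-9966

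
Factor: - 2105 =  - 5^1*421^1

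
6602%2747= 1108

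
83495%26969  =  2588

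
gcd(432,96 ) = 48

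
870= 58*15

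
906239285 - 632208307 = 274030978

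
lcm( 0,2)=0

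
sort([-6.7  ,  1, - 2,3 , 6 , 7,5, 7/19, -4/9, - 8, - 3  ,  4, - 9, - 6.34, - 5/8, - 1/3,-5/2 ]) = [ - 9, - 8,-6.7, - 6.34, - 3, - 5/2,-2, - 5/8, - 4/9, - 1/3,7/19,1,3, 4 , 5,6,7 ]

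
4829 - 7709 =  - 2880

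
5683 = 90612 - 84929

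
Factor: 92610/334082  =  3^3*5^1*487^ ( - 1)  =  135/487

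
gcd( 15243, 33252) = 3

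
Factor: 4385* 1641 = 7195785= 3^1*5^1*547^1*877^1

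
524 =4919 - 4395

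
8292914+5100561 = 13393475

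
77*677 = 52129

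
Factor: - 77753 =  - 13^1*5981^1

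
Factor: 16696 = 2^3*2087^1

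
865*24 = 20760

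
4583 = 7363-2780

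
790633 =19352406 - 18561773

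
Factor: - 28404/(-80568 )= 2^( - 1)*263^1*373^( - 1 ) = 263/746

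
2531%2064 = 467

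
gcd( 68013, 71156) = 1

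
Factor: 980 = 2^2*5^1  *7^2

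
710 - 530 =180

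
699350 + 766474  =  1465824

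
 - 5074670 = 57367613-62442283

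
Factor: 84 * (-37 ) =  - 3108 = -2^2*3^1*7^1*37^1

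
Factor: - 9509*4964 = -47202676  =  - 2^2*17^1*37^1*73^1*257^1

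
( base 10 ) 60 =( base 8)74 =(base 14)44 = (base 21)2I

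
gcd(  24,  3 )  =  3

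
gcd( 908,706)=2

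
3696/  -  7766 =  - 168/353 = -0.48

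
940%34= 22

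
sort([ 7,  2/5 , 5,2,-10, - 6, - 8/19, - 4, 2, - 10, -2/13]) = [ - 10, - 10, - 6, - 4, - 8/19, - 2/13, 2/5, 2, 2,5,  7]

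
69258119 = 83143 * 833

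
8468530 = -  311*( - 27230)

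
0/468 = 0 = 0.00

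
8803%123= 70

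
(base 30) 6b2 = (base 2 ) 1011001100100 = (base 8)13144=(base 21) ckk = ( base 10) 5732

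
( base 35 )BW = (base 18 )153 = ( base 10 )417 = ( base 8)641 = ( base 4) 12201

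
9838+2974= 12812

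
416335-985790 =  -569455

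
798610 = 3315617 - 2517007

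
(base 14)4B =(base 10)67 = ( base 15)47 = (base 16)43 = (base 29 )29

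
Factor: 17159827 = 79^1*281^1*773^1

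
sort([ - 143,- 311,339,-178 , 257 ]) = [ - 311, - 178,  -  143,257,339] 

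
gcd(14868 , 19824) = 4956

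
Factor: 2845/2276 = 2^(-2 )*5^1 = 5/4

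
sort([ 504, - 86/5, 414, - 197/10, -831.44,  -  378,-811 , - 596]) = [- 831.44, - 811,-596,-378, - 197/10,-86/5, 414,504] 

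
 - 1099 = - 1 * 1099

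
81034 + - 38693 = 42341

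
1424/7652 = 356/1913 = 0.19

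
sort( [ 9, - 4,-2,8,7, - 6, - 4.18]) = [ - 6, - 4.18, - 4,  -  2, 7,8,9] 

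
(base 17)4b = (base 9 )87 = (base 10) 79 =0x4F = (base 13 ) 61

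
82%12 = 10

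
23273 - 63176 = - 39903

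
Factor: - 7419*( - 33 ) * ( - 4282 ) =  - 2^1*3^2*11^1*2141^1*2473^1  =  - 1048349214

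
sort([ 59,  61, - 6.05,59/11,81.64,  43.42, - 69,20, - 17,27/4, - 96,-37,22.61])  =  [-96, - 69, - 37,  -  17,-6.05, 59/11,27/4, 20, 22.61,43.42,59,61,  81.64 ] 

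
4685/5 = 937= 937.00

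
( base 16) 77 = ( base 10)119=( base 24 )4N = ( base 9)142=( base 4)1313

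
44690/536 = 83 + 101/268 =83.38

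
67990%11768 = 9150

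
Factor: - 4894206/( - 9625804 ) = 2447103/4812902 = 2^ ( - 1 )*3^1 * 199^1*467^( -1)*4099^1 * 5153^( - 1)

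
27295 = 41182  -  13887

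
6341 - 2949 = 3392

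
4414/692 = 6 + 131/346  =  6.38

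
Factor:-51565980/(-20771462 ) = 2^1*3^1 *5^1*47^( - 1)*220973^( - 1)*859433^1 = 25782990/10385731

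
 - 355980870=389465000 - 745445870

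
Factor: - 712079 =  - 17^1*41887^1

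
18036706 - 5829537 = 12207169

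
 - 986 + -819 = -1805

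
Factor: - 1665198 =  - 2^1*3^4*19^1*541^1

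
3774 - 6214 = -2440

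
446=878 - 432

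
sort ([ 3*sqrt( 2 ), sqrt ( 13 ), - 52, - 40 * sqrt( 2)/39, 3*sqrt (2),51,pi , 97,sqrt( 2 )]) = [ - 52, - 40*sqrt ( 2)/39,sqrt( 2),pi,sqrt( 13) , 3 * sqrt(2) , 3*sqrt(2 ), 51,  97 ]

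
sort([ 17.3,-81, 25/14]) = [ - 81,25/14, 17.3]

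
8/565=8/565= 0.01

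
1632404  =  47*34732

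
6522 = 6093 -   -  429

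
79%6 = 1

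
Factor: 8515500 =2^2 * 3^1*5^3*7^1*811^1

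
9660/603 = 16 + 4/201  =  16.02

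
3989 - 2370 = 1619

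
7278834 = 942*7727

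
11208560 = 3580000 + 7628560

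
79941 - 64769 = 15172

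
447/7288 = 447/7288= 0.06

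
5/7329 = 5/7329 = 0.00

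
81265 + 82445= 163710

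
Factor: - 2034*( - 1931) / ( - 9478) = -1963827/4739 = -3^2*7^(  -  1)*113^1*677^( - 1)*1931^1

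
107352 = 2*53676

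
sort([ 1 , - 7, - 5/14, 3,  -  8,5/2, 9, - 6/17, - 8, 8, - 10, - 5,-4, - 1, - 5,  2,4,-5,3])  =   [ - 10 , - 8, - 8,-7, - 5, - 5, - 5, - 4,-1, - 5/14, - 6/17,1,2,5/2 , 3,3, 4,  8, 9 ] 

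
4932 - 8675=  - 3743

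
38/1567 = 38/1567 = 0.02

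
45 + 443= 488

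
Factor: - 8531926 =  - 2^1*13^1*17^1*97^1*199^1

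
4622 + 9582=14204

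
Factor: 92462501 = 92462501^1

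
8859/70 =126  +  39/70  =  126.56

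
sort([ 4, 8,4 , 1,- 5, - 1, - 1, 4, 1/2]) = [ - 5,-1, - 1 , 1/2,1, 4,  4, 4, 8] 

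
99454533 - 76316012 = 23138521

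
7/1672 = 7/1672 = 0.00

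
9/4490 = 9/4490 =0.00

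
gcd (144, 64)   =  16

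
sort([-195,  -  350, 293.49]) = [ - 350,  -  195, 293.49 ] 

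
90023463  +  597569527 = 687592990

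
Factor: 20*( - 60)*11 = - 2^4*3^1*5^2*11^1 = - 13200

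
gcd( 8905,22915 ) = 5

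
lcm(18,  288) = 288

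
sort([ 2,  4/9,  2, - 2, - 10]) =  [ - 10,-2,  4/9, 2,2]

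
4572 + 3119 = 7691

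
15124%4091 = 2851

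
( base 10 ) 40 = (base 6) 104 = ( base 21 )1j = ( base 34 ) 16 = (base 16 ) 28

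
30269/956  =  31 + 633/956=31.66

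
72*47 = 3384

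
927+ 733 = 1660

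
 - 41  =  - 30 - 11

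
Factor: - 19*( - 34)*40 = 2^4*5^1*17^1*19^1 = 25840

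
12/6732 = 1/561 = 0.00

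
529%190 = 149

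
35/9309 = 35/9309 =0.00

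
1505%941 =564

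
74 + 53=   127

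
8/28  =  2/7=0.29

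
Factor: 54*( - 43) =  - 2^1*3^3*43^1 = - 2322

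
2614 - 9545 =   -  6931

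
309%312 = 309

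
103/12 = 103/12 = 8.58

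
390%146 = 98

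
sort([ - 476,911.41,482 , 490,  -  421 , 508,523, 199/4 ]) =[ - 476,-421, 199/4, 482,490, 508,523,911.41 ]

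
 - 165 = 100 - 265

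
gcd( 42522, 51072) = 114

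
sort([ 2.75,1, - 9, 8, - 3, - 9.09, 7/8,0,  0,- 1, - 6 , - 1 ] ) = [ - 9.09, - 9, - 6,-3, - 1,- 1,0,  0, 7/8, 1,  2.75,8 ] 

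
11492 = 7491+4001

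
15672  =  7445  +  8227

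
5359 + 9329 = 14688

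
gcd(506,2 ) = 2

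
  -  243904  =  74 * ( - 3296 )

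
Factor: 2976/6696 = 2^2*3^(-2 ) =4/9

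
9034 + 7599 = 16633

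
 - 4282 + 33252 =28970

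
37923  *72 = 2730456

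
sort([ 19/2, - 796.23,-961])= [  -  961 ,-796.23,19/2] 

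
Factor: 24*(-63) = -2^3*3^3*7^1 = - 1512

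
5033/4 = 1258+1/4 = 1258.25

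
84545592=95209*888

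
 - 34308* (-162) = 5557896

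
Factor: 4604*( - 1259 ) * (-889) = 2^2*7^1 * 127^1* 1151^1 * 1259^1  =  5153031604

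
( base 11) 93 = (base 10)102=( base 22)4e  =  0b1100110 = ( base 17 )60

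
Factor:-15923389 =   -  15923389^1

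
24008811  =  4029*5959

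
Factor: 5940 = 2^2*3^3 * 5^1* 11^1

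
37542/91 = 412 + 50/91 = 412.55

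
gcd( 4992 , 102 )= 6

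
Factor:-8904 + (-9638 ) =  - 2^1 * 73^1 * 127^1 = - 18542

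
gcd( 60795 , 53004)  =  21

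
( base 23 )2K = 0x42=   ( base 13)51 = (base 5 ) 231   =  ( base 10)66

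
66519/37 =1797+30/37  =  1797.81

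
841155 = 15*56077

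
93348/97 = 93348/97 = 962.35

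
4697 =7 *671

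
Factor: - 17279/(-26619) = 3^( - 1 )*19^( - 1 )*37^1 = 37/57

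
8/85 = 8/85 = 0.09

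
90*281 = 25290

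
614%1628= 614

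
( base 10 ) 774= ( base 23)1af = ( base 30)PO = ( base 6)3330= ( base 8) 1406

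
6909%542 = 405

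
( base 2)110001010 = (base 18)13G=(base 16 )18a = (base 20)je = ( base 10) 394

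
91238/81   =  1126  +  32/81 = 1126.40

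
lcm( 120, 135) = 1080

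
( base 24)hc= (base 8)644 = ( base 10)420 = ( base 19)132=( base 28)f0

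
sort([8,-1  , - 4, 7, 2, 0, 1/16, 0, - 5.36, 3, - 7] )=[ - 7, - 5.36, - 4, - 1,0, 0, 1/16, 2, 3, 7,8]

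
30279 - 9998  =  20281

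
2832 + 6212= 9044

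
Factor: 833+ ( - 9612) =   -  8779 = - 8779^1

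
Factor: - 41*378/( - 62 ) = 7749/31 = 3^3  *  7^1 * 31^(-1 )*41^1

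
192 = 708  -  516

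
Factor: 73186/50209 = 86/59 = 2^1*43^1*59^(  -  1)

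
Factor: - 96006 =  - 2^1*3^1 *16001^1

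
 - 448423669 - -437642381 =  -10781288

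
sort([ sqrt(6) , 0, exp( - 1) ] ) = [ 0,exp(-1), sqrt(6) ] 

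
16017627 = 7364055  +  8653572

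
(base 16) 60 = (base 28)3c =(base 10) 96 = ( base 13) 75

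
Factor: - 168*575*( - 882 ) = 2^4*3^3*5^2 * 7^3 *23^1 = 85201200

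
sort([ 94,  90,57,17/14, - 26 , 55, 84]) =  [ -26,  17/14, 55, 57, 84, 90,94] 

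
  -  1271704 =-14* 90836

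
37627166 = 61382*613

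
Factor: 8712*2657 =2^3*3^2*11^2*2657^1= 23147784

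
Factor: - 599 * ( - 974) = 2^1*487^1*599^1  =  583426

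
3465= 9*385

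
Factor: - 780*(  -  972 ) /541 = 2^4*3^6*5^1*13^1* 541^( - 1) = 758160/541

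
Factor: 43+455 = 498 =2^1*3^1*83^1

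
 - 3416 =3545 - 6961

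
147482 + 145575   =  293057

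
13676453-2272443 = 11404010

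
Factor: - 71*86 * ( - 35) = 2^1 * 5^1*7^1*43^1*71^1 = 213710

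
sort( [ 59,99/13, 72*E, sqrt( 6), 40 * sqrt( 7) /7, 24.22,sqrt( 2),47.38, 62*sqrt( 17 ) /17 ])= [ sqrt( 2 ),sqrt( 6), 99/13, 62*sqrt(17) /17, 40 * sqrt( 7) /7, 24.22, 47.38, 59, 72* E]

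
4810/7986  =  2405/3993 = 0.60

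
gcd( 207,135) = 9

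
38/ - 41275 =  - 1 + 41237/41275 = -0.00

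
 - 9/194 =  -1 + 185/194 = -0.05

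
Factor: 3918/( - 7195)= - 2^1*3^1*5^ (  -  1 )*653^1*1439^(- 1)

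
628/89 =628/89 = 7.06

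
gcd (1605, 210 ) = 15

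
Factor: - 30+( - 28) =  -58=- 2^1*  29^1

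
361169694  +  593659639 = 954829333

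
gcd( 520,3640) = 520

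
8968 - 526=8442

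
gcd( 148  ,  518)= 74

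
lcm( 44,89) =3916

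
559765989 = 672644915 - 112878926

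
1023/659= 1 + 364/659 = 1.55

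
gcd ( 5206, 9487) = 1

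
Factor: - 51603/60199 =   -  3^1*37^( - 1)*103^1*167^1*1627^(-1 ) 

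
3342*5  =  16710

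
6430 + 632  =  7062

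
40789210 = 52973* 770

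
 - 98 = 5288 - 5386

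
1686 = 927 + 759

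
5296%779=622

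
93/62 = 3/2 = 1.50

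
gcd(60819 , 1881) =627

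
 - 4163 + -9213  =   - 13376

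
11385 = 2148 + 9237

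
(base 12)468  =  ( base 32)KG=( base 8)1220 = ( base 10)656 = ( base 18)208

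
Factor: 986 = 2^1*17^1*29^1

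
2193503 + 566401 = 2759904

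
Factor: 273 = 3^1*7^1 * 13^1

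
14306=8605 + 5701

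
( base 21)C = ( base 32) C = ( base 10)12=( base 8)14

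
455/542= 455/542=0.84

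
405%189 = 27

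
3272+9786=13058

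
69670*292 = 20343640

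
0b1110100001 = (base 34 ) RB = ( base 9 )1242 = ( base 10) 929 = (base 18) 2fb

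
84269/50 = 1685 + 19/50=1685.38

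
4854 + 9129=13983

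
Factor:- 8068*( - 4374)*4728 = 166848434496 = 2^6*3^8*197^1*2017^1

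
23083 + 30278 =53361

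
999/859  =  999/859 = 1.16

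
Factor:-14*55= - 2^1*5^1*7^1*11^1=-  770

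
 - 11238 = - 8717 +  - 2521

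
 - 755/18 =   -  42 + 1/18  =  - 41.94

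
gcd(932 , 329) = 1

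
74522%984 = 722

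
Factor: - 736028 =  - 2^2*184007^1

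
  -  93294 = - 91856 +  - 1438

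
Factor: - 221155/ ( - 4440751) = 5^1* 7^(-1)*11^1*41^( - 1 ) * 4021^1 * 15473^(- 1 ) 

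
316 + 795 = 1111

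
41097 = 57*721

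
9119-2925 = 6194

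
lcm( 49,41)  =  2009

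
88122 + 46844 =134966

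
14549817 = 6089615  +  8460202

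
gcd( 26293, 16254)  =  1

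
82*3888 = 318816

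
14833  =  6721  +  8112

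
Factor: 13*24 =312 = 2^3 * 3^1*13^1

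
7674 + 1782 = 9456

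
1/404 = 1/404=0.00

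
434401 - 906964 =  - 472563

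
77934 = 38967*2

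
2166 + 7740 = 9906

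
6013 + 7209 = 13222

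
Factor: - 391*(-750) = 2^1*3^1*5^3*17^1 * 23^1 = 293250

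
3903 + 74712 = 78615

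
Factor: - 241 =-241^1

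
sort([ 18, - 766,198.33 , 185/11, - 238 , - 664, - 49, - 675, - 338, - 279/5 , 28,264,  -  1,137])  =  [-766,-675, -664, - 338, - 238, - 279/5, - 49, - 1,185/11, 18 , 28, 137, 198.33, 264 ]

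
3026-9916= - 6890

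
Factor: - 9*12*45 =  - 2^2*3^5*5^1 = - 4860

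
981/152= 981/152 = 6.45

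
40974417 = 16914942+24059475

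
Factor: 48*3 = 144 = 2^4*3^2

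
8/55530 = 4/27765 = 0.00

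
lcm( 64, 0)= 0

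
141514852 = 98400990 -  - 43113862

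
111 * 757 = 84027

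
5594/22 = 2797/11 = 254.27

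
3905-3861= 44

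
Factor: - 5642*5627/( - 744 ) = 2^( - 2) * 3^( -1)*7^1 * 13^1*17^1*331^1= 512057/12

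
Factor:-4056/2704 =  - 3/2 = - 2^( - 1 ) *3^1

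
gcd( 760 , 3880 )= 40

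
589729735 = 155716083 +434013652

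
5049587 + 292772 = 5342359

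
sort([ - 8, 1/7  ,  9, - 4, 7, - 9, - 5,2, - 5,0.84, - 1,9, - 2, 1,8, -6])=[-9 , - 8, - 6, - 5, - 5, -4, - 2,-1, 1/7,0.84, 1,2,7,8, 9,9]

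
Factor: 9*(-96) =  - 864= - 2^5 * 3^3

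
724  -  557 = 167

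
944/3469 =944/3469=0.27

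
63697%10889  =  9252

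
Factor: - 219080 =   -  2^3 * 5^1 * 5477^1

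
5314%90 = 4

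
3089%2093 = 996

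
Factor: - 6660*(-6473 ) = 43110180 = 2^2 * 3^2*5^1*37^1*6473^1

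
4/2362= 2/1181 = 0.00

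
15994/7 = 2284+6/7 = 2284.86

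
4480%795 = 505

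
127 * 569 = 72263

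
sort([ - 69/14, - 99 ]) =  [  -  99, - 69/14]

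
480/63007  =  480/63007  =  0.01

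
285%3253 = 285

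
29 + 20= 49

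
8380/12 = 2095/3 =698.33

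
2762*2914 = 8048468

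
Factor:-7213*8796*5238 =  - 332327780424 = - 2^3*3^4*97^1 * 733^1*7213^1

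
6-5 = 1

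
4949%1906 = 1137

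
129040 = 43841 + 85199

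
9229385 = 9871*935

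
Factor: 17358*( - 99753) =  - 2^1*3^2 * 11^1*41^1 * 263^1*811^1 = -1731512574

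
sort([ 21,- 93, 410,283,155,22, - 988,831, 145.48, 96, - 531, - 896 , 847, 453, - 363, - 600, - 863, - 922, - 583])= [ - 988, - 922, - 896, - 863, - 600, - 583, - 531, - 363, - 93,  21, 22,96,145.48,155, 283, 410,453,831, 847]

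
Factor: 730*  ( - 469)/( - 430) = 7^1 * 43^( - 1)*67^1*73^1 =34237/43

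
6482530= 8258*785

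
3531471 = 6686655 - 3155184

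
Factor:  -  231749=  -7^1*33107^1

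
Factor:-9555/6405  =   -91/61 = - 7^1*13^1*61^(  -  1)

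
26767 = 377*71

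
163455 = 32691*5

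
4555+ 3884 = 8439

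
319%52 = 7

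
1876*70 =131320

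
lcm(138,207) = 414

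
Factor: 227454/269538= 227^1*269^( - 1) = 227/269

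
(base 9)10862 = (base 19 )1127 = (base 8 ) 16141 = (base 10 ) 7265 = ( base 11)5505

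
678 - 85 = 593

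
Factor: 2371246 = 2^1 * 1185623^1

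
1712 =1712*1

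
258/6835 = 258/6835 = 0.04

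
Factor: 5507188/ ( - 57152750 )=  - 2^1 * 5^(-3)*19^1 * 233^1*311^1*228611^(  -  1)= - 2753594/28576375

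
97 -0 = 97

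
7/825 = 7/825 = 0.01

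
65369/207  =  315+164/207=315.79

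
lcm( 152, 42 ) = 3192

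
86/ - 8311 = -1 + 8225/8311 = - 0.01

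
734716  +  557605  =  1292321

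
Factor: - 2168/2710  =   - 2^2*5^ ( - 1 ) = -4/5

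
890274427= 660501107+229773320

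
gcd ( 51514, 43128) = 1198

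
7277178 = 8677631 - 1400453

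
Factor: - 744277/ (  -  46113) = 3^( - 1) * 17^1*19^( - 1)*809^ ( - 1)*43781^1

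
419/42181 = 419/42181 = 0.01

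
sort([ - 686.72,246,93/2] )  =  [ - 686.72, 93/2,  246] 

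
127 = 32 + 95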